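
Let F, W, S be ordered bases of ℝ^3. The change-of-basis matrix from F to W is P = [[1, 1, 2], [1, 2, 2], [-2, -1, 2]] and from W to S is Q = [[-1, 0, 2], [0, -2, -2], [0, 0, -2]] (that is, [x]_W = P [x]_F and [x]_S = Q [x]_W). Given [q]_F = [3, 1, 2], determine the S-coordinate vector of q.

[-14, -12, 6]

Apply P to get W-coordinates [8, 9, -3], then Q to get S-coordinates.
The result is [q]_S = [-14, -12, 6].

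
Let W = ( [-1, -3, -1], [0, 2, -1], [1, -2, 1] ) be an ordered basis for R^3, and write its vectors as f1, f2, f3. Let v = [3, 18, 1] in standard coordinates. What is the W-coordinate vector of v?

[-4, 2, -1]

[v]_W is the unique c with M c = v, where M has columns f1, ..., f3.
Solving this 3x3 system gives c = (-4, 2, -1).
Check: -4f1 + 2f2 - f3 = [3, 18, 1].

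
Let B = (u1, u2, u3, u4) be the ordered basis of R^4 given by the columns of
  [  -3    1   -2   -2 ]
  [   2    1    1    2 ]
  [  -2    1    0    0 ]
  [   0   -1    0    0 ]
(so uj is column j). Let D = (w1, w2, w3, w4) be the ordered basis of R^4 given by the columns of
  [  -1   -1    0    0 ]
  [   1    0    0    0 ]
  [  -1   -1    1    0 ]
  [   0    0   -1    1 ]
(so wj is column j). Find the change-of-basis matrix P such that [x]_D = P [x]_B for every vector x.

Column j of P is [uj]_D, since P maps B-coordinates to D-coordinates.
Expressing u1 in D: u1 = 2w1 + w2 + w3 + w4, so column 1 of P is <2, 1, 1, 1>.
Doing the same for each uj gives P = [[2, 1, 1, 2], [1, -2, 1, 0], [1, 0, 2, 2], [1, -1, 2, 2]].

[[2, 1, 1, 2], [1, -2, 1, 0], [1, 0, 2, 2], [1, -1, 2, 2]]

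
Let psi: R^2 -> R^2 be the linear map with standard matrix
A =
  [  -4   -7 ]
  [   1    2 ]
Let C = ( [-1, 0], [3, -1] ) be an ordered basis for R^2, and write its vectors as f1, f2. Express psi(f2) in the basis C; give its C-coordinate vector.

[2, -1]

Column 2 of [psi]_C is the C-coordinate vector of psi(f2).
In standard coordinates psi(f2) = A f2 = [-5, 1].
Converting to C: [-5, 1] = 2f1 - f2, so the coordinate vector is [2, -1].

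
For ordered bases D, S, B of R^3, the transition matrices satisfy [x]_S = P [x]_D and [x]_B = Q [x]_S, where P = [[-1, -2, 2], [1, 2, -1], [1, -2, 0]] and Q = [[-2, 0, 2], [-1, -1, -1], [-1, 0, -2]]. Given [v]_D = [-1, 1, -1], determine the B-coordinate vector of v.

First [v]_S = P [v]_D = [-3, 2, -3].
Then [v]_B = Q [v]_S = [0, 4, 9].

[0, 4, 9]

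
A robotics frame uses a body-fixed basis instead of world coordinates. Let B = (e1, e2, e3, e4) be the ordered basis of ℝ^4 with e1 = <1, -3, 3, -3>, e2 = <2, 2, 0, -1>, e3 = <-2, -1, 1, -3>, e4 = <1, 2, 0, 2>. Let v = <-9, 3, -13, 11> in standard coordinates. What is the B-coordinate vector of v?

<-4, -2, -1, -3>

We seek scalars with c_1 e1 + ... + c_4 e4 = v; equivalently solve M c = v where the columns of M are e1, ..., e4.
Gaussian elimination on [M | v] yields c = (-4, -2, -1, -3).
Check: -4e1 - 2e2 - e3 - 3e4 = <-9, 3, -13, 11>.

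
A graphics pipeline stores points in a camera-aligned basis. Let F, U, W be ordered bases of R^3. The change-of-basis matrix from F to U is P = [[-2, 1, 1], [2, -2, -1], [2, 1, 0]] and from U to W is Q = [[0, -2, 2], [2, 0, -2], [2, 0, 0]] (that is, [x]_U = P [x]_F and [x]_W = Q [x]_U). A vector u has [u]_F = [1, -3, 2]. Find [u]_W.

[-14, -4, -6]

Apply P to get U-coordinates [-3, 6, -1], then Q to get W-coordinates.
The result is [u]_W = [-14, -4, -6].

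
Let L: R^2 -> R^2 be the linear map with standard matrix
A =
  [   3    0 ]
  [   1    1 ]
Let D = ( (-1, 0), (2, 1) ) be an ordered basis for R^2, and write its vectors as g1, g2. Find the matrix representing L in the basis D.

[[1, 0], [-1, 3]]

With P the matrix whose columns are g1, g2, [L]_D = P^(-1) A P.
Column by column: L(g1) = A g1 = (-3, -1); its D-coordinates (1, -1) give column 1.
Continuing for each basis vector yields [L]_D = [[1, 0], [-1, 3]].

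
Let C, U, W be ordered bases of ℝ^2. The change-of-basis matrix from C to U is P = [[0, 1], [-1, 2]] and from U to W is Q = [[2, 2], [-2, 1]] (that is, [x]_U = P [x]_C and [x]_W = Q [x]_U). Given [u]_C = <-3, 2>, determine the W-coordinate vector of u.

<18, 3>

Apply P to get U-coordinates <2, 7>, then Q to get W-coordinates.
The result is [u]_W = <18, 3>.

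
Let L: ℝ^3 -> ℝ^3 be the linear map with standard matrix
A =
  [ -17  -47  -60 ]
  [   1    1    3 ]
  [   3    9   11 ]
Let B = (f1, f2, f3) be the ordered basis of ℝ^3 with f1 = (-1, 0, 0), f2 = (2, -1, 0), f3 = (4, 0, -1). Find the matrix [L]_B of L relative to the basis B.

[[-3, -3, 2], [1, -1, -1], [3, 3, -1]]

Let P have columns f1, ..., f3. Then [L]_B = P^(-1) A P.
Here det P = -1, so P^(-1) is integer; computing A P first and then P^(-1)(A P) gives [[-3, -3, 2], [1, -1, -1], [3, 3, -1]].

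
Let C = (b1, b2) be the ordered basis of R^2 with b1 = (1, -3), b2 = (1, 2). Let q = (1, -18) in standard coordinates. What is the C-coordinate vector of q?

(4, -3)

[q]_C is the unique c with M c = q, where M has columns b1, b2.
System: c_1 + c_2 = 1, -3c_1 + 2c_2 = -18; solving gives c_1 = 4, c_2 = -3.
Check: 4b1 - 3b2 = (1, -18).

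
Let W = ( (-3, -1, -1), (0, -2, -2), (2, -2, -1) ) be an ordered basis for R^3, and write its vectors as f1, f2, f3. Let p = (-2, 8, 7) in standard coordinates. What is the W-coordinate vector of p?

(0, -3, -1)

Write p = c_1 f1 + ... + c_3 f3 and solve for the c_i.
Gaussian elimination on [M | p] yields c = (0, -3, -1).
Check: 0·f1 - 3f2 - f3 = (-2, 8, 7).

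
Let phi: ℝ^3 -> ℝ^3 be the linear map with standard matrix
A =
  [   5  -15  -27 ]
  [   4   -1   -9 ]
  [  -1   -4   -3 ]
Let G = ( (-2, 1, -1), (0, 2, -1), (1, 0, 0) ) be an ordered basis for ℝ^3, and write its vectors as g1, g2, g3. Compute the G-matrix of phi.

Let P have columns g1, ..., g3. Then [phi]_G = P^(-1) A P.
Here det P = 1, so P^(-1) is integer; computing A P first and then P^(-1)(A P) gives [[-2, 3, -2], [1, 2, 3], [-2, 3, 1]].

[[-2, 3, -2], [1, 2, 3], [-2, 3, 1]]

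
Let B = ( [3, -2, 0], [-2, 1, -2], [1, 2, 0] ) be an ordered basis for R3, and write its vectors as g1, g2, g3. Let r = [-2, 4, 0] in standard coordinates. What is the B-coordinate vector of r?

We seek scalars with c_1 g1 + ... + c_3 g3 = r; equivalently solve M c = r where the columns of M are g1, ..., g3.
Gaussian elimination on [M | r] yields c = (-1, 0, 1).
Check: -g1 + 0·g2 + g3 = [-2, 4, 0].

[-1, 0, 1]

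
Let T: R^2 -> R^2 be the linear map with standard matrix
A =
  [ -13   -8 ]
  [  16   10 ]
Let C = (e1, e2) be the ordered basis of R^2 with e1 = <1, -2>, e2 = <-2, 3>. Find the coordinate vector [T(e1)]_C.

Compute T(e1) = A e1 = <3, -4> in standard coordinates.
Then write this in C-coordinates: solve for y in y_1 e1 + y_2 e2 = <3, -4>.
This gives y = <-1, -2>, which is column 1 of [T]_C.

<-1, -2>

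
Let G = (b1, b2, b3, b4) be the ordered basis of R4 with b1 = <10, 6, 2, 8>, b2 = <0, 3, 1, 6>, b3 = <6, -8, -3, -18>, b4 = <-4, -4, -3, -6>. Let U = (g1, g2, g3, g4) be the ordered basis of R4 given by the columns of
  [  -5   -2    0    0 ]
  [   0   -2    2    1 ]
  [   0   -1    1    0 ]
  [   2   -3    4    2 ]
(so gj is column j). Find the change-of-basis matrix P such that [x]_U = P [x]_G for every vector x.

[[-2, 0, -2, 0], [0, 0, 2, 2], [2, 1, -1, -1], [2, 1, -2, 2]]

Let M have columns bj and N have columns gj. Then for every x, N [x]_U = x = M [x]_G, so P = N^(-1) M.
Since det N = 1, N^(-1) has integer entries; multiplying gives P = [[-2, 0, -2, 0], [0, 0, 2, 2], [2, 1, -1, -1], [2, 1, -2, 2]].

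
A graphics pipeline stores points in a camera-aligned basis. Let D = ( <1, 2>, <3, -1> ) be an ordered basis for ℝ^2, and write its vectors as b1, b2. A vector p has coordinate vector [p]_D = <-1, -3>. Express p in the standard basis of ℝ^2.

<-10, 1>

By definition p = -b1 - 3b2.
Summing componentwise gives <-10, 1>.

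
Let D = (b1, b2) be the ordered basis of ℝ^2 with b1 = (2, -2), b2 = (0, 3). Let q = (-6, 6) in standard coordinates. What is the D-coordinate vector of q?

We seek scalars with c_1 b1 + c_2 b2 = q; equivalently solve M c = q where the columns of M are b1, b2.
System: 2c_1 + 0c_2 = -6, -2c_1 + 3c_2 = 6; solving gives c_1 = -3, c_2 = 0.
Check: -3b1 + 0·b2 = (-6, 6).

(-3, 0)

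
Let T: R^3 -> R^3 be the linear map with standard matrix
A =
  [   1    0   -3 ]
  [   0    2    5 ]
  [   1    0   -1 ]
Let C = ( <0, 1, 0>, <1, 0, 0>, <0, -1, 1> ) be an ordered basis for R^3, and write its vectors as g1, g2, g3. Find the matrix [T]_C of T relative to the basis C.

[[2, 1, 2], [0, 1, -3], [0, 1, -1]]

Let P have columns g1, ..., g3. Then [T]_C = P^(-1) A P.
Here det P = -1, so P^(-1) is integer; computing A P first and then P^(-1)(A P) gives [[2, 1, 2], [0, 1, -3], [0, 1, -1]].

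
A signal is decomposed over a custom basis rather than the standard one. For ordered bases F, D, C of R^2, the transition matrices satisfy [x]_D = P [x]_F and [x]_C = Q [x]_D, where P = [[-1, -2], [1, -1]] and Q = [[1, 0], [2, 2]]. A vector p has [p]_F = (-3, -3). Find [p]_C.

(9, 18)

Composing the changes, [p]_C = Q P [p]_F.
Q P = [[-1, -2], [0, -6]]; applying this to (-3, -3) gives (9, 18).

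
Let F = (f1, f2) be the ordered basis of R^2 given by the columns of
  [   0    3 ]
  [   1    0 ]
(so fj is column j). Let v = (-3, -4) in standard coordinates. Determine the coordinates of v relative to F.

(-4, -1)

We seek scalars with c_1 f1 + c_2 f2 = v; equivalently solve M c = v where the columns of M are f1, f2.
System: 0c_1 + 3c_2 = -3, c_1 + 0c_2 = -4; solving gives c_1 = -4, c_2 = -1.
Check: -4f1 - f2 = (-3, -4).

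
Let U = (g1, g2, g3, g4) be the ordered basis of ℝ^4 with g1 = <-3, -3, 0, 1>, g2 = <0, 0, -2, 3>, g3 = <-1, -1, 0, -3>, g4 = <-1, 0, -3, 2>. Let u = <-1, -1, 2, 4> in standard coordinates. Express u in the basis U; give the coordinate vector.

<1, -1, -2, 0>

Write u = c_1 g1 + ... + c_4 g4 and solve for the c_i.
Solving this 4x4 system gives c = (1, -1, -2, 0).
Check: g1 - g2 - 2g3 + 0·g4 = <-1, -1, 2, 4>.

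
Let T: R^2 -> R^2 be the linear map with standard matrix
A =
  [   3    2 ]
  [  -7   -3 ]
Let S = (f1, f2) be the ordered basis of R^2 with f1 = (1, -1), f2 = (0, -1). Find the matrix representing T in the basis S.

[[1, -2], [3, -1]]

The j-th column of [T]_S is [T(fj)]_S.
T(f1) = A f1 = (1, -4) = f1 + 3f2, so column 1 is (1, 3).
Repeating for f2 and assembling the columns gives [[1, -2], [3, -1]].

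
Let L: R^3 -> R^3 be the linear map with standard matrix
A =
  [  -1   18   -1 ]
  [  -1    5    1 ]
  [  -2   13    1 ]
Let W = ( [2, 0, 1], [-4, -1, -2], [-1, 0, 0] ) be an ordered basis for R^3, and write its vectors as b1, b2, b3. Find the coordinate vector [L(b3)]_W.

Column 3 of [L]_W is the W-coordinate vector of L(b3).
In standard coordinates L(b3) = A b3 = [1, 1, 2].
Converting to W: [1, 1, 2] = 0·b1 - b2 + 3b3, so the coordinate vector is [0, -1, 3].

[0, -1, 3]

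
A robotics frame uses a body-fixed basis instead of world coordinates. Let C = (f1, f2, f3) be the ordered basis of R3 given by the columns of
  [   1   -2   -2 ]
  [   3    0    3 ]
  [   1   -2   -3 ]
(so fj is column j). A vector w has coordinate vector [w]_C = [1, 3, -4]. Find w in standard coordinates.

By definition w = f1 + 3f2 - 4f3.
Summing componentwise gives [3, -9, 7].

[3, -9, 7]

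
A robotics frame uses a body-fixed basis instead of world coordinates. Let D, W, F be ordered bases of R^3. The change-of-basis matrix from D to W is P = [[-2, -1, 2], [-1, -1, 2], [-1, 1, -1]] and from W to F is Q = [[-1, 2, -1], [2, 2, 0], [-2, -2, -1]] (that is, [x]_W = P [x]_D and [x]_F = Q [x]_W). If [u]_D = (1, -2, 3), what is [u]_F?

(14, 26, -20)

Apply P to get W-coordinates (6, 7, -6), then Q to get F-coordinates.
The result is [u]_F = (14, 26, -20).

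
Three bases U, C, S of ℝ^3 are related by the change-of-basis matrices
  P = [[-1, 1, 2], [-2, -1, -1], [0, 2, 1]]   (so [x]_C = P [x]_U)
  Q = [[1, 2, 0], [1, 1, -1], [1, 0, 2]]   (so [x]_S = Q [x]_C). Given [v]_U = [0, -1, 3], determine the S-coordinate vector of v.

[1, 2, 7]

Apply P to get C-coordinates [5, -2, 1], then Q to get S-coordinates.
The result is [v]_S = [1, 2, 7].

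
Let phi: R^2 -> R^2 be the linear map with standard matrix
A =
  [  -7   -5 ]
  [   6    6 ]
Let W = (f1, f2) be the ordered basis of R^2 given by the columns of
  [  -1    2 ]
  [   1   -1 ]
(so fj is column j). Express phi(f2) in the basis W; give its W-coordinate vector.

<3, -3>

Column 2 of [phi]_W is the W-coordinate vector of phi(f2).
In standard coordinates phi(f2) = A f2 = <-9, 6>.
Converting to W: <-9, 6> = 3f1 - 3f2, so the coordinate vector is <3, -3>.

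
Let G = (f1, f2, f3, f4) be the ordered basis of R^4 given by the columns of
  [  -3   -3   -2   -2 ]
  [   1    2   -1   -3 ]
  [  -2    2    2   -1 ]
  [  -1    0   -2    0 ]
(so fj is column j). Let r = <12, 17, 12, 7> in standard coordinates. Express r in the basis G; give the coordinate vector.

<-3, 3, -2, -4>

[r]_G is the unique c with M c = r, where M has columns f1, ..., f4.
Gaussian elimination on [M | r] yields c = (-3, 3, -2, -4).
Check: -3f1 + 3f2 - 2f3 - 4f4 = <12, 17, 12, 7>.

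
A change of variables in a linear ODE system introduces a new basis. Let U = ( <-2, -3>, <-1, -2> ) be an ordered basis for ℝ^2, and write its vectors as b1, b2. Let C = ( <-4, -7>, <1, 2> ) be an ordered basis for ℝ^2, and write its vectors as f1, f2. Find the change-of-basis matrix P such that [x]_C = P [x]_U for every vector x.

[[1, 0], [2, -1]]

Column j of P is [bj]_C, since P maps U-coordinates to C-coordinates.
Expressing b1 in C: b1 = f1 + 2f2, so column 1 of P is <1, 2>.
Doing the same for each bj gives P = [[1, 0], [2, -1]].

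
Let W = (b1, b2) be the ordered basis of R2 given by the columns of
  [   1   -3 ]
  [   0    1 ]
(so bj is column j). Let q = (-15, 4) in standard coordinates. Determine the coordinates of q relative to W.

Write q = c_1 b1 + c_2 b2 and solve for the c_i.
System: c_1 - 3c_2 = -15, 0c_1 + c_2 = 4; solving gives c_1 = -3, c_2 = 4.
Check: -3b1 + 4b2 = (-15, 4).

(-3, 4)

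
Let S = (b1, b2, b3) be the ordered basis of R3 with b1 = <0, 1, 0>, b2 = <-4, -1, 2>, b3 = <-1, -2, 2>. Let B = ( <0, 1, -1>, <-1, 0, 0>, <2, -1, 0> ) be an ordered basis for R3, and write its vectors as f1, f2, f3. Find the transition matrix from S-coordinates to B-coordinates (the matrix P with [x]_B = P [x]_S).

[[0, -2, -2], [-2, 2, 1], [-1, -1, 0]]

Let M have columns bj and N have columns fj. Then for every x, N [x]_B = x = M [x]_S, so P = N^(-1) M.
Since det N = -1, N^(-1) has integer entries; multiplying gives P = [[0, -2, -2], [-2, 2, 1], [-1, -1, 0]].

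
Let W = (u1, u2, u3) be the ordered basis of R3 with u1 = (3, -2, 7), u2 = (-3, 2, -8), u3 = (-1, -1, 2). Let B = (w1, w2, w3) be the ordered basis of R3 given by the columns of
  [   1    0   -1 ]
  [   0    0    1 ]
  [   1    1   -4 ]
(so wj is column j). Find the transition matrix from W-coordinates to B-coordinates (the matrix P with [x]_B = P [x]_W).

Take x = uj: its W-coordinates are the j-th standard unit vector, so P e_j — column j of P — equals [uj]_B.
u1 = w1 - 2w2 - 2w3, giving column 1 = (1, -2, -2); repeating for each j gives P = [[1, -1, -2], [-2, 1, 0], [-2, 2, -1]].

[[1, -1, -2], [-2, 1, 0], [-2, 2, -1]]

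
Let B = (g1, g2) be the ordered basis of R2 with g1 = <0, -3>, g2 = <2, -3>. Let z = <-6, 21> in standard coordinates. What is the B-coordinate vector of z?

We seek scalars with c_1 g1 + c_2 g2 = z; equivalently solve M c = z where the columns of M are g1, g2.
System: 0c_1 + 2c_2 = -6, -3c_1 - 3c_2 = 21; solving gives c_1 = -4, c_2 = -3.
Check: -4g1 - 3g2 = <-6, 21>.

<-4, -3>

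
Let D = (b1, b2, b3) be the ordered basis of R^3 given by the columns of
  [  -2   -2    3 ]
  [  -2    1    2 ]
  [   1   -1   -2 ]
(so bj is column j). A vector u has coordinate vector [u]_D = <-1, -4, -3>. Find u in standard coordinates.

The coordinates say u = -b1 - 4b2 - 3b3; adding the scaled basis vectors gives <1, -8, 9>.

<1, -8, 9>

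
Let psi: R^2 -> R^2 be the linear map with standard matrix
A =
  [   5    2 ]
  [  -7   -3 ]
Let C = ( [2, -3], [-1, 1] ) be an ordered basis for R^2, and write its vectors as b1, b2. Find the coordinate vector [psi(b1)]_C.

Column 1 of [psi]_C is the C-coordinate vector of psi(b1).
In standard coordinates psi(b1) = A b1 = [4, -5].
Converting to C: [4, -5] = b1 - 2b2, so the coordinate vector is [1, -2].

[1, -2]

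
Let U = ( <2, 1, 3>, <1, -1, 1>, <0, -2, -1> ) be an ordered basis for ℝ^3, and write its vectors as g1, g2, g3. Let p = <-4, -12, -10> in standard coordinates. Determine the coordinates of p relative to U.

<-4, 4, 2>

[p]_U is the unique c with M c = p, where M has columns g1, ..., g3.
Row-reducing the augmented matrix [M | p] gives c = (-4, 4, 2).
Check: -4g1 + 4g2 + 2g3 = <-4, -12, -10>.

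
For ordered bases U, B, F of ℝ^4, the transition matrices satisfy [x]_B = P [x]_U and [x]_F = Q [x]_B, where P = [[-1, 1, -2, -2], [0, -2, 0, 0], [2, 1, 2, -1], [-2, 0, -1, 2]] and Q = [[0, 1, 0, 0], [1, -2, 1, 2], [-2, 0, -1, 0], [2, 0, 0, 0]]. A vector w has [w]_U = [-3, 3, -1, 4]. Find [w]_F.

[-6, 33, 9, 0]

Composing the changes, [w]_F = Q P [w]_U.
Q P = [[0, -2, 0, 0], [-3, 6, -2, 1], [0, -3, 2, 5], [-2, 2, -4, -4]]; applying this to [-3, 3, -1, 4] gives [-6, 33, 9, 0].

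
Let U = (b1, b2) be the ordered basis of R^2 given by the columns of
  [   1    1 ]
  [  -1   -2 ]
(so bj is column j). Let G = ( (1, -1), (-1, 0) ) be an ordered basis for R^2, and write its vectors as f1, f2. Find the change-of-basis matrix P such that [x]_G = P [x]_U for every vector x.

Column j of P is [bj]_G, since P maps U-coordinates to G-coordinates.
Expressing b1 in G: b1 = f1 + 0·f2, so column 1 of P is (1, 0).
Doing the same for each bj gives P = [[1, 2], [0, 1]].

[[1, 2], [0, 1]]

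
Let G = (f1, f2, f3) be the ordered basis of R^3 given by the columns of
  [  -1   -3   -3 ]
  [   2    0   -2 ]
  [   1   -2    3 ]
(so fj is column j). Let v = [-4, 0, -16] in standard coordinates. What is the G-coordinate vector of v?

We seek scalars with c_1 f1 + ... + c_3 f3 = v; equivalently solve M c = v where the columns of M are f1, ..., f3.
Solving this 3x3 system gives c = (-2, 4, -2).
Check: -2f1 + 4f2 - 2f3 = [-4, 0, -16].

[-2, 4, -2]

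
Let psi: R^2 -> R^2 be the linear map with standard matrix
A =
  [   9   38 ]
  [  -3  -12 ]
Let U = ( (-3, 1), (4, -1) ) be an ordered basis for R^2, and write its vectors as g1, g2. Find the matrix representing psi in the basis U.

Let P have columns g1, g2. Then [psi]_U = P^(-1) A P.
Here det P = -1, so P^(-1) is integer; computing A P first and then P^(-1)(A P) gives [[-1, -2], [2, -2]].

[[-1, -2], [2, -2]]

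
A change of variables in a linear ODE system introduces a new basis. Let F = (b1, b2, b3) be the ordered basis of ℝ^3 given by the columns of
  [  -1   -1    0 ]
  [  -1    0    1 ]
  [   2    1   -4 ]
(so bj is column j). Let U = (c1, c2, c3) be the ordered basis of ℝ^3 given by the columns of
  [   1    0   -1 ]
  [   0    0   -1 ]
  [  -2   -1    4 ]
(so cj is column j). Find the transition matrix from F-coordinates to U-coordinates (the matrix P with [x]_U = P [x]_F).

Take x = bj: its F-coordinates are the j-th standard unit vector, so P e_j — column j of P — equals [bj]_U.
b1 = 0·c1 + 2c2 + c3, giving column 1 = (0, 2, 1); repeating for each j gives P = [[0, -1, -1], [2, 1, 2], [1, 0, -1]].

[[0, -1, -1], [2, 1, 2], [1, 0, -1]]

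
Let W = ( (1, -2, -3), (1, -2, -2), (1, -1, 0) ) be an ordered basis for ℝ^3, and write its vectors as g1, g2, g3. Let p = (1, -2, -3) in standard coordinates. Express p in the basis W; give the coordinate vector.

We seek scalars with c_1 g1 + ... + c_3 g3 = p; equivalently solve M c = p where the columns of M are g1, ..., g3.
Row-reducing the augmented matrix [M | p] gives c = (1, 0, 0).
Check: g1 + 0·g2 + 0·g3 = (1, -2, -3).

(1, 0, 0)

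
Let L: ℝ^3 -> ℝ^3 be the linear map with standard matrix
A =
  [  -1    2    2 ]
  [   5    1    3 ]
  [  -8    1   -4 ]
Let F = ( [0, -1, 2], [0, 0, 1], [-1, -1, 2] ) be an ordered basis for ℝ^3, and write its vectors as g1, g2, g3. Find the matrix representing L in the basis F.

Let P have columns g1, ..., g3. Then [L]_F = P^(-1) A P.
Here det P = 1, so P^(-1) is integer; computing A P first and then P^(-1)(A P) gives [[-3, -1, 3], [1, 2, -1], [-2, -2, -3]].

[[-3, -1, 3], [1, 2, -1], [-2, -2, -3]]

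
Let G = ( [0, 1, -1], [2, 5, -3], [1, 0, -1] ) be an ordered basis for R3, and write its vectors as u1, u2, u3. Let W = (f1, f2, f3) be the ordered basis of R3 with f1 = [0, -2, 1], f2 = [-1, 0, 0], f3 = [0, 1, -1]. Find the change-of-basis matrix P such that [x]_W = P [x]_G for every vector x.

[[0, -2, 1], [0, -2, -1], [1, 1, 2]]

Let M have columns uj and N have columns fj. Then for every x, N [x]_W = x = M [x]_G, so P = N^(-1) M.
Since det N = 1, N^(-1) has integer entries; multiplying gives P = [[0, -2, 1], [0, -2, -1], [1, 1, 2]].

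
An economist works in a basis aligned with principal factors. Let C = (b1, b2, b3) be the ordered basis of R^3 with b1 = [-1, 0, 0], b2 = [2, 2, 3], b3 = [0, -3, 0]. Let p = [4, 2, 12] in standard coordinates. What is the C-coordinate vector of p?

Write p = c_1 b1 + ... + c_3 b3 and solve for the c_i.
Row-reducing the augmented matrix [M | p] gives c = (4, 4, 2).
Check: 4b1 + 4b2 + 2b3 = [4, 2, 12].

[4, 4, 2]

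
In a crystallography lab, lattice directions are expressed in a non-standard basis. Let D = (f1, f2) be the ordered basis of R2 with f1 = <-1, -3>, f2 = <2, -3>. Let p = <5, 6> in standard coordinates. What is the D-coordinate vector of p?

[p]_D is the unique c with M c = p, where M has columns f1, f2.
System: -c_1 + 2c_2 = 5, -3c_1 - 3c_2 = 6; solving gives c_1 = -3, c_2 = 1.
Check: -3f1 + f2 = <5, 6>.

<-3, 1>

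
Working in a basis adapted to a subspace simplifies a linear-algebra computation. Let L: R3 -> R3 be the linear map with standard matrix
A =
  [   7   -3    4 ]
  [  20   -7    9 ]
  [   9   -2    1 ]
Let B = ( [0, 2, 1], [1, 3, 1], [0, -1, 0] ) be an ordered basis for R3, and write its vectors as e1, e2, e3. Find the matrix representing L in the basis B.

[[-1, 2, -1], [-2, 2, 3], [-3, 2, 0]]

Let P have columns e1, ..., e3. Then [L]_B = P^(-1) A P.
Here det P = -1, so P^(-1) is integer; computing A P first and then P^(-1)(A P) gives [[-1, 2, -1], [-2, 2, 3], [-3, 2, 0]].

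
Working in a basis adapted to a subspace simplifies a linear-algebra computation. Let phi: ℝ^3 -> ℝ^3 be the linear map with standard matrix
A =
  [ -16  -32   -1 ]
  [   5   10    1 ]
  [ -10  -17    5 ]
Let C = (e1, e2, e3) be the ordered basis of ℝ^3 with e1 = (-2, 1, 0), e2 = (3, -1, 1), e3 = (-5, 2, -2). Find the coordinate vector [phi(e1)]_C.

Column 1 of [phi]_C is the C-coordinate vector of phi(e1).
In standard coordinates phi(e1) = A e1 = (0, 0, 3).
Converting to C: (0, 0, 3) = 3e1 - 3e2 - 3e3, so the coordinate vector is (3, -3, -3).

(3, -3, -3)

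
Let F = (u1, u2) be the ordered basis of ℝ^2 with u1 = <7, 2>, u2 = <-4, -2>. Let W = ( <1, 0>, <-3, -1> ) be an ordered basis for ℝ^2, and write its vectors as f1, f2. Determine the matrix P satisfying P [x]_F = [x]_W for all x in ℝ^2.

Column j of P is [uj]_W, since P maps F-coordinates to W-coordinates.
Expressing u1 in W: u1 = f1 - 2f2, so column 1 of P is <1, -2>.
Doing the same for each uj gives P = [[1, 2], [-2, 2]].

[[1, 2], [-2, 2]]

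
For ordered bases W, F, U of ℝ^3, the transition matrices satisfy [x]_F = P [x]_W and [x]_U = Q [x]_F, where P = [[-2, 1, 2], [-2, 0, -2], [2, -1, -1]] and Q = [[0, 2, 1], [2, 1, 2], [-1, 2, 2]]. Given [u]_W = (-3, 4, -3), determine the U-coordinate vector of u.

(17, 6, 6)

Apply P to get F-coordinates (4, 12, -7), then Q to get U-coordinates.
The result is [u]_U = (17, 6, 6).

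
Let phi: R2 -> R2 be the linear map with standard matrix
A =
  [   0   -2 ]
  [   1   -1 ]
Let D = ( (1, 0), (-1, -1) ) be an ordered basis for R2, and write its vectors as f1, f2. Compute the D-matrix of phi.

The j-th column of [phi]_D is [phi(fj)]_D.
phi(f1) = A f1 = (0, 1) = -f1 - f2, so column 1 is (-1, -1).
Repeating for f2 and assembling the columns gives [[-1, 2], [-1, 0]].

[[-1, 2], [-1, 0]]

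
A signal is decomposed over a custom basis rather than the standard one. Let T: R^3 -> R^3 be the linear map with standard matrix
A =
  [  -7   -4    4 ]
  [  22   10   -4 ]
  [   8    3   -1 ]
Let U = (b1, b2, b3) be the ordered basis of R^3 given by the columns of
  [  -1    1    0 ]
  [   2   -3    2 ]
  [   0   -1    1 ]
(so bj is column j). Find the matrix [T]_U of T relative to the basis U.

[[1, -3, 2], [0, -2, -2], [-2, -2, 3]]

With P the matrix whose columns are b1, ..., b3, [T]_U = P^(-1) A P.
Column by column: T(b1) = A b1 = <-1, -2, -2>; its U-coordinates <1, 0, -2> give column 1.
Continuing for each basis vector yields [T]_U = [[1, -3, 2], [0, -2, -2], [-2, -2, 3]].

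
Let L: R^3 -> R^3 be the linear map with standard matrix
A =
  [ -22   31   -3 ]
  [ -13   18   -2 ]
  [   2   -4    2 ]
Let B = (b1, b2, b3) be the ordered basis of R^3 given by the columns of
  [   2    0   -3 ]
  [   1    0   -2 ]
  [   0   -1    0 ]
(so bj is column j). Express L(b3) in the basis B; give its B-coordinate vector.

[-1, -2, -2]

Compute L(b3) = A b3 = [4, 3, 2] in standard coordinates.
Then write this in B-coordinates: solve for y in y_1 b1 + ... + y_3 b3 = [4, 3, 2].
This gives y = [-1, -2, -2], which is column 3 of [L]_B.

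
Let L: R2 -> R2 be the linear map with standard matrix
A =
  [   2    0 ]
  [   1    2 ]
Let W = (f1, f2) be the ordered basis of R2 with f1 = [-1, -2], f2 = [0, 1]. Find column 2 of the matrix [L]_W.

[0, 2]

Column 2 of [L]_W is the W-coordinate vector of L(f2).
In standard coordinates L(f2) = A f2 = [0, 2].
Converting to W: [0, 2] = 0·f1 + 2f2, so the coordinate vector is [0, 2].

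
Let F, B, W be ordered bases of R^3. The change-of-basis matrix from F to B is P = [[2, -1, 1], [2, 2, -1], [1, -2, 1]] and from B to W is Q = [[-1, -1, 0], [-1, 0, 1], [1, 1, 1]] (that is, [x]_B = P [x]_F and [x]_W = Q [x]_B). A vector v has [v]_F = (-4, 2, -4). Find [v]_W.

Apply P to get B-coordinates (-14, 0, -12), then Q to get W-coordinates.
The result is [v]_W = (14, 2, -26).

(14, 2, -26)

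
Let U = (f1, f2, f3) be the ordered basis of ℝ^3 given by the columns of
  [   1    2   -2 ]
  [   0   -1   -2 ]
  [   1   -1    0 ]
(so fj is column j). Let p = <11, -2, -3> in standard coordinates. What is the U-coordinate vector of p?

Write p = c_1 f1 + ... + c_3 f3 and solve for the c_i.
Row-reducing the augmented matrix [M | p] gives c = (1, 4, -1).
Check: f1 + 4f2 - f3 = <11, -2, -3>.

<1, 4, -1>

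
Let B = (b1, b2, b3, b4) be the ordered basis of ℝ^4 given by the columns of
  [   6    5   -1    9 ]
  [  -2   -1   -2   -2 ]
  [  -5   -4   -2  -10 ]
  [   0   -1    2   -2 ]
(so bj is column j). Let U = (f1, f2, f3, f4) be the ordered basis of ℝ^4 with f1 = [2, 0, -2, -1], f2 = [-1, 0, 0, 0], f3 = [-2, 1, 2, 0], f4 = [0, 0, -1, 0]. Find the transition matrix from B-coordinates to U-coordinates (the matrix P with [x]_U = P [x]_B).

Column j of P is [bj]_U, since P maps B-coordinates to U-coordinates.
Expressing b1 in U: b1 = 0·f1 - 2f2 - 2f3 + f4, so column 1 of P is [0, -2, -2, 1].
Doing the same for each bj gives P = [[0, 1, -2, 2], [-2, -1, 1, -1], [-2, -1, -2, -2], [1, 0, 2, 2]].

[[0, 1, -2, 2], [-2, -1, 1, -1], [-2, -1, -2, -2], [1, 0, 2, 2]]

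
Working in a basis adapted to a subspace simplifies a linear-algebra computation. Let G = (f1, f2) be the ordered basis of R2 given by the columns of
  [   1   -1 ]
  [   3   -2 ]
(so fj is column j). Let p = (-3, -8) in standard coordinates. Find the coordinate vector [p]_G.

[p]_G is the unique c with M c = p, where M has columns f1, f2.
System: c_1 - c_2 = -3, 3c_1 - 2c_2 = -8; solving gives c_1 = -2, c_2 = 1.
Check: -2f1 + f2 = (-3, -8).

(-2, 1)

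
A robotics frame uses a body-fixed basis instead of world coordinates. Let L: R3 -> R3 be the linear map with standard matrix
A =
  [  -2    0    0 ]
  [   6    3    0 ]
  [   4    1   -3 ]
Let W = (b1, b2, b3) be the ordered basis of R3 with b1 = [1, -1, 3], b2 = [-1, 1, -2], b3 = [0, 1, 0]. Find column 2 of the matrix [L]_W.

Compute L(b2) = A b2 = [2, -3, 3] in standard coordinates.
Then write this in W-coordinates: solve for y in y_1 b1 + ... + y_3 b3 = [2, -3, 3].
This gives y = [-1, -3, -1], which is column 2 of [L]_W.

[-1, -3, -1]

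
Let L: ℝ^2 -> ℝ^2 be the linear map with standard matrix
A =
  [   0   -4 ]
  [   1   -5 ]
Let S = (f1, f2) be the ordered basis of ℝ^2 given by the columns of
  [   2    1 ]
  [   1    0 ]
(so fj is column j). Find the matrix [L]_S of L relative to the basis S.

The j-th column of [L]_S is [L(fj)]_S.
L(f1) = A f1 = <-4, -3> = -3f1 + 2f2, so column 1 is <-3, 2>.
Repeating for f2 and assembling the columns gives [[-3, 1], [2, -2]].

[[-3, 1], [2, -2]]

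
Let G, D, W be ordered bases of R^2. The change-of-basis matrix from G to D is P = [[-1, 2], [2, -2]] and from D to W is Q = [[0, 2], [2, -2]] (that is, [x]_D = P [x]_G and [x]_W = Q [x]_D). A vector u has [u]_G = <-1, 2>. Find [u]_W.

Apply P to get D-coordinates <5, -6>, then Q to get W-coordinates.
The result is [u]_W = <-12, 22>.

<-12, 22>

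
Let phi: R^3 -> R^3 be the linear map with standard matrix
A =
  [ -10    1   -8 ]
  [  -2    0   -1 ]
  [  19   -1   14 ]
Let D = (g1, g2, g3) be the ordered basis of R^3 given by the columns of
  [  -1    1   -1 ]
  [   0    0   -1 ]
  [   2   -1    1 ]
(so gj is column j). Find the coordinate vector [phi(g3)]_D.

<-3, -3, -1>

Compute phi(g3) = A g3 = <1, 1, -4> in standard coordinates.
Then write this in D-coordinates: solve for y in y_1 g1 + ... + y_3 g3 = <1, 1, -4>.
This gives y = <-3, -3, -1>, which is column 3 of [phi]_D.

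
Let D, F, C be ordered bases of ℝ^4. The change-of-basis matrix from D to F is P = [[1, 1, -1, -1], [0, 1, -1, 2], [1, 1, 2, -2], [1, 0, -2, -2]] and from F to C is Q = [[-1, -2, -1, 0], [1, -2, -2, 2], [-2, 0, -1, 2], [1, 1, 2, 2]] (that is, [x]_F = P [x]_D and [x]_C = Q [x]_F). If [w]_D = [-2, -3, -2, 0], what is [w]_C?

Apply P to get F-coordinates [-3, -1, -9, 2], then Q to get C-coordinates.
The result is [w]_C = [14, 21, 19, -18].

[14, 21, 19, -18]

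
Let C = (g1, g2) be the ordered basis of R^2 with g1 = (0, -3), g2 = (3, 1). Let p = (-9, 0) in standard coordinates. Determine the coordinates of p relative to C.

Write p = c_1 g1 + c_2 g2 and solve for the c_i.
System: 0c_1 + 3c_2 = -9, -3c_1 + c_2 = 0; solving gives c_1 = -1, c_2 = -3.
Check: -g1 - 3g2 = (-9, 0).

(-1, -3)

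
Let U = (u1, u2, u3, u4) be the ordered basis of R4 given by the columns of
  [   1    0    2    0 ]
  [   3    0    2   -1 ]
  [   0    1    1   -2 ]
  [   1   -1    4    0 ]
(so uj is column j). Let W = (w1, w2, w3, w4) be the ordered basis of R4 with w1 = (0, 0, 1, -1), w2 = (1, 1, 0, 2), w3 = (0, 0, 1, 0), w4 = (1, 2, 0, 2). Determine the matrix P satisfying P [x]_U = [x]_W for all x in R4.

Let M have columns uj and N have columns wj. Then for every x, N [x]_W = x = M [x]_U, so P = N^(-1) M.
Since det N = -1, N^(-1) has integer entries; multiplying gives P = [[1, 1, 0, 0], [-1, 0, 2, 1], [-1, 0, 1, -2], [2, 0, 0, -1]].

[[1, 1, 0, 0], [-1, 0, 2, 1], [-1, 0, 1, -2], [2, 0, 0, -1]]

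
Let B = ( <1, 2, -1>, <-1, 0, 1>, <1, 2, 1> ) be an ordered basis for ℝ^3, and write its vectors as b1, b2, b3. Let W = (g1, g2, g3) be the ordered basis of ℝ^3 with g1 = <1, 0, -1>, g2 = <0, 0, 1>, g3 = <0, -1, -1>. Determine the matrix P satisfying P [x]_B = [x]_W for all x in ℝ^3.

[[1, -1, 1], [-2, 0, 0], [-2, 0, -2]]

Take x = bj: its B-coordinates are the j-th standard unit vector, so P e_j — column j of P — equals [bj]_W.
b1 = g1 - 2g2 - 2g3, giving column 1 = <1, -2, -2>; repeating for each j gives P = [[1, -1, 1], [-2, 0, 0], [-2, 0, -2]].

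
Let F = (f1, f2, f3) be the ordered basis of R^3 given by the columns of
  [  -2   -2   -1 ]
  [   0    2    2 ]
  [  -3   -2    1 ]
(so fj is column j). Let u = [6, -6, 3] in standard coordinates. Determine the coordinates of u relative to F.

We seek scalars with c_1 f1 + ... + c_3 f3 = u; equivalently solve M c = u where the columns of M are f1, ..., f3.
Solving this 3x3 system gives c = (-1, -1, -2).
Check: -f1 - f2 - 2f3 = [6, -6, 3].

[-1, -1, -2]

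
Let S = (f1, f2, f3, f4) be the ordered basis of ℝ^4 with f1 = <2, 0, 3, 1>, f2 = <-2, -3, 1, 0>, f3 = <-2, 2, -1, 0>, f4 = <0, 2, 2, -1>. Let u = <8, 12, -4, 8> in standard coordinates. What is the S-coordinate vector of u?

<4, -4, 4, -4>

We seek scalars with c_1 f1 + ... + c_4 f4 = u; equivalently solve M c = u where the columns of M are f1, ..., f4.
Solving this 4x4 system gives c = (4, -4, 4, -4).
Check: 4f1 - 4f2 + 4f3 - 4f4 = <8, 12, -4, 8>.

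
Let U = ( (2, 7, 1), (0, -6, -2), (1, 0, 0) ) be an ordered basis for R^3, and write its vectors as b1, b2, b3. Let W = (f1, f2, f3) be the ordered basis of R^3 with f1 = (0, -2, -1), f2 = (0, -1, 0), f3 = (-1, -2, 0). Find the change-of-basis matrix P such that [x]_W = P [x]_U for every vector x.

[[-1, 2, 0], [-1, 2, 2], [-2, 0, -1]]

Column j of P is [bj]_W, since P maps U-coordinates to W-coordinates.
Expressing b1 in W: b1 = -f1 - f2 - 2f3, so column 1 of P is (-1, -1, -2).
Doing the same for each bj gives P = [[-1, 2, 0], [-1, 2, 2], [-2, 0, -1]].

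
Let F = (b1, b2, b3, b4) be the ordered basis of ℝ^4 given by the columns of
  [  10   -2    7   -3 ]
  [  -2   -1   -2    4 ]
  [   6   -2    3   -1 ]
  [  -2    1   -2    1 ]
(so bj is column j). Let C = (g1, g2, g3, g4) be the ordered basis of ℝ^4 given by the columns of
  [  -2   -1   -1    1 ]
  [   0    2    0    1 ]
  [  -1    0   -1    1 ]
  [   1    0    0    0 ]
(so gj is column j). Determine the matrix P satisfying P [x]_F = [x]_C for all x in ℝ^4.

[[-2, 1, -2, 1], [-2, -1, -2, 1], [-2, 2, 1, 2], [2, 1, 2, 2]]

Column j of P is [bj]_C, since P maps F-coordinates to C-coordinates.
Expressing b1 in C: b1 = -2g1 - 2g2 - 2g3 + 2g4, so column 1 of P is (-2, -2, -2, 2).
Doing the same for each bj gives P = [[-2, 1, -2, 1], [-2, -1, -2, 1], [-2, 2, 1, 2], [2, 1, 2, 2]].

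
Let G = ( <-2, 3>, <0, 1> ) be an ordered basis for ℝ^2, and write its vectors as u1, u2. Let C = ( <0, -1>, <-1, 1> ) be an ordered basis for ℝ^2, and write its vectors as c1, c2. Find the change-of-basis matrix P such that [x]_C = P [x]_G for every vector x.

[[-1, -1], [2, 0]]

Take x = uj: its G-coordinates are the j-th standard unit vector, so P e_j — column j of P — equals [uj]_C.
u1 = -c1 + 2c2, giving column 1 = <-1, 2>; repeating for each j gives P = [[-1, -1], [2, 0]].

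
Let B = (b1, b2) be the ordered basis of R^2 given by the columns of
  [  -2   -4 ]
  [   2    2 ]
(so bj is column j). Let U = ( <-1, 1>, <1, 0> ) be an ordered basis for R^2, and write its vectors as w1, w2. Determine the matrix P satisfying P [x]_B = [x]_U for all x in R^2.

Let M have columns bj and N have columns wj. Then for every x, N [x]_U = x = M [x]_B, so P = N^(-1) M.
Since det N = -1, N^(-1) has integer entries; multiplying gives P = [[2, 2], [0, -2]].

[[2, 2], [0, -2]]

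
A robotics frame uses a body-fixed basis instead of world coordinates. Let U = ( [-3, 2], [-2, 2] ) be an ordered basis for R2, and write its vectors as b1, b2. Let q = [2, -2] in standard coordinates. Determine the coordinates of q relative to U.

[0, -1]

[q]_U is the unique c with M c = q, where M has columns b1, b2.
System: -3c_1 - 2c_2 = 2, 2c_1 + 2c_2 = -2; solving gives c_1 = 0, c_2 = -1.
Check: 0·b1 - b2 = [2, -2].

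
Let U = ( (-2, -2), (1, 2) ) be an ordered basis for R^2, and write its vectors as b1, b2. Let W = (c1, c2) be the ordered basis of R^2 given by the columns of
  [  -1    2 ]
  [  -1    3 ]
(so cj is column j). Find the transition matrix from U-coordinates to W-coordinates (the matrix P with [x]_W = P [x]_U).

[[2, 1], [0, 1]]

Let M have columns bj and N have columns cj. Then for every x, N [x]_W = x = M [x]_U, so P = N^(-1) M.
Since det N = -1, N^(-1) has integer entries; multiplying gives P = [[2, 1], [0, 1]].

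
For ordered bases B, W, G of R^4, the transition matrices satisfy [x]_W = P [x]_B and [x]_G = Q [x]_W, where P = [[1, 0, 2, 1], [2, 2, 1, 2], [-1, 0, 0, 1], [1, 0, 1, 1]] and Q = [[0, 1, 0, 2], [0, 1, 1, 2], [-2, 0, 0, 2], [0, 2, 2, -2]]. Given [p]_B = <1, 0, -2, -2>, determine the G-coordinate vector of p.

<-10, -13, 4, -8>

First [p]_W = P [p]_B = <-5, -4, -3, -3>.
Then [p]_G = Q [p]_W = <-10, -13, 4, -8>.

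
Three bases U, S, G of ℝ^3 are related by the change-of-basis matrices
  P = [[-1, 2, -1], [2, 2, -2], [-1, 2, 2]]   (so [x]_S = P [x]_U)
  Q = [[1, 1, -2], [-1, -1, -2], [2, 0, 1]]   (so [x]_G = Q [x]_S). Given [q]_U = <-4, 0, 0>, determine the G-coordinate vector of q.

<-12, -4, 12>

Apply P to get S-coordinates <4, -8, 4>, then Q to get G-coordinates.
The result is [q]_G = <-12, -4, 12>.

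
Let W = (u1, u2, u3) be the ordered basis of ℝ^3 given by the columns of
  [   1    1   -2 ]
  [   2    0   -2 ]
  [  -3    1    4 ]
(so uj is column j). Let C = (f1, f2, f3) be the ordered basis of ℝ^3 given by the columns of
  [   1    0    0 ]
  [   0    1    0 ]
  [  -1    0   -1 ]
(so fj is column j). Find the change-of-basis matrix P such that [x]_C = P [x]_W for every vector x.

Let M have columns uj and N have columns fj. Then for every x, N [x]_C = x = M [x]_W, so P = N^(-1) M.
Since det N = -1, N^(-1) has integer entries; multiplying gives P = [[1, 1, -2], [2, 0, -2], [2, -2, -2]].

[[1, 1, -2], [2, 0, -2], [2, -2, -2]]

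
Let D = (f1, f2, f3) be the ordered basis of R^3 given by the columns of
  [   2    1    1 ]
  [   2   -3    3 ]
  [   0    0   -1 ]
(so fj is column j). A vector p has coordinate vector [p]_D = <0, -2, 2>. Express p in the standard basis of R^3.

<0, 12, -2>

By definition p = 0·f1 - 2f2 + 2f3.
Summing componentwise gives <0, 12, -2>.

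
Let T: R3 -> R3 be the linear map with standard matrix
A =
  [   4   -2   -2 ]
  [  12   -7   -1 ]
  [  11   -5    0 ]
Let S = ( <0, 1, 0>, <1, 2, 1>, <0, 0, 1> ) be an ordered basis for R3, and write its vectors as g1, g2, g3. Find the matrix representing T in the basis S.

[[-3, 1, 3], [-2, -2, -2], [-3, 3, 2]]

With P the matrix whose columns are g1, ..., g3, [T]_S = P^(-1) A P.
Column by column: T(g1) = A g1 = <-2, -7, -5>; its S-coordinates <-3, -2, -3> give column 1.
Continuing for each basis vector yields [T]_S = [[-3, 1, 3], [-2, -2, -2], [-3, 3, 2]].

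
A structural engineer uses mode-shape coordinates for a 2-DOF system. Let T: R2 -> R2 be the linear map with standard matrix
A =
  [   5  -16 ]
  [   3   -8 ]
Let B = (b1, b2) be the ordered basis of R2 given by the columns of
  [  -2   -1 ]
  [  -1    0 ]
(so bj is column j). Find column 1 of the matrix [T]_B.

[-2, -2]

Compute T(b1) = A b1 = [6, 2] in standard coordinates.
Then write this in B-coordinates: solve for y in y_1 b1 + y_2 b2 = [6, 2].
This gives y = [-2, -2], which is column 1 of [T]_B.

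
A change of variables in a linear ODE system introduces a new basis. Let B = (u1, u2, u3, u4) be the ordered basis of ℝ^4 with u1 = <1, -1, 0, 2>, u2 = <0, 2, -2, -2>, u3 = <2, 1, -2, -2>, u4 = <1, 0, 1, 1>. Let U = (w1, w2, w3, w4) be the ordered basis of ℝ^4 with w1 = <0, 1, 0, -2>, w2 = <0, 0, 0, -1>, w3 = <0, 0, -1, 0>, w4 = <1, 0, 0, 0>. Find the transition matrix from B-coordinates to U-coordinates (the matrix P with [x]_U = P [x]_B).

Take x = uj: its B-coordinates are the j-th standard unit vector, so P e_j — column j of P — equals [uj]_U.
u1 = -w1 + 0·w2 + 0·w3 + w4, giving column 1 = <-1, 0, 0, 1>; repeating for each j gives P = [[-1, 2, 1, 0], [0, -2, 0, -1], [0, 2, 2, -1], [1, 0, 2, 1]].

[[-1, 2, 1, 0], [0, -2, 0, -1], [0, 2, 2, -1], [1, 0, 2, 1]]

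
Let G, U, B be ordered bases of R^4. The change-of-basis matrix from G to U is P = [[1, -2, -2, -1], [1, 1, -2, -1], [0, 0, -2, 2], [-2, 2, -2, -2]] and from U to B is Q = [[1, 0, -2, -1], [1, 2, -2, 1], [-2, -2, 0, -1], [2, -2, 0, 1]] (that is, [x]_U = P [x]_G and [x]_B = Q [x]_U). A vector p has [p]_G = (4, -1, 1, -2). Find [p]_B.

Apply P to get U-coordinates (6, 3, -6, -8), then Q to get B-coordinates.
The result is [p]_B = (26, 16, -10, -2).

(26, 16, -10, -2)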